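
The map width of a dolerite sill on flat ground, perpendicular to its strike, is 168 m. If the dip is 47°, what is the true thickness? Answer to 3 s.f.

True thickness t = w · sin(dip) = 168 × sin 47°
t = 168 × 0.7314 = 122.867 m

123 m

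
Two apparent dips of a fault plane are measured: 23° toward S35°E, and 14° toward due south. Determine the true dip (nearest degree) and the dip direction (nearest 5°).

The two traces are lines in the plane: v₁ = (sin 145°·cos 23°, cos 145°·cos 23°, −sin 23°), v₂ = (sin 180°·cos 14°, cos 180°·cos 14°, −sin 14°).
n = v₁ × v₂ = (0.197, -0.128, 0.512) (taken with n_z > 0).
tan δ = √(n_x²+n_y²)/n_z = 0.235/0.512, so δ = 24.6°.
The horizontal component of n points toward azimuth atan2(n_x, n_y) = 123°, the dip direction.

true dip 25°, dip direction 125°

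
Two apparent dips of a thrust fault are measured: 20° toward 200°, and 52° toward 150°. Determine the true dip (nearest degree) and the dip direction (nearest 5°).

Each apparent-dip line lies in the plane. As unit vectors (x east, y north, z up), v₁ plunges 20°→200° and v₂ plunges 52°→150°.
The plane normal is n = v₁ × v₂ ∝ (0.513, -0.359, 0.443).
Dip δ = arctan(|n_h|/n_z) = arctan(0.626/0.443) = 54.7°.
The horizontal component of n points toward azimuth atan2(n_x, n_y) = 125°, the dip direction.

true dip 55°, dip direction 125°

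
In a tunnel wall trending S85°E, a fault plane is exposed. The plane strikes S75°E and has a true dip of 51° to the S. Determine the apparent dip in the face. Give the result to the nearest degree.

12°

The strike is S75°E and the section trends S85°E; the acute angle between them is β = 10°.
tan α = tan 51° × sin 10° = 1.2349 × 0.1736 = 0.2144
apparent dip = arctan 0.2144 = 12.10°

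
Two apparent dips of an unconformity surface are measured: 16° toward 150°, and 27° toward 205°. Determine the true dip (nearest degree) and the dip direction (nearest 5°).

The two traces are lines in the plane: v₁ = (sin 150°·cos 16°, cos 150°·cos 16°, −sin 16°), v₂ = (sin 205°·cos 27°, cos 205°·cos 27°, −sin 27°).
Cross product v₁ × v₂ gives the pole to the plane: n ∝ (-0.155, -0.322, 0.702).
True dip = arccos(n_z / |n|) = arccos(0.8910) = 27.0°.
The horizontal component of n points toward azimuth atan2(n_x, n_y) = 206°, the dip direction.

true dip 27°, dip direction 205°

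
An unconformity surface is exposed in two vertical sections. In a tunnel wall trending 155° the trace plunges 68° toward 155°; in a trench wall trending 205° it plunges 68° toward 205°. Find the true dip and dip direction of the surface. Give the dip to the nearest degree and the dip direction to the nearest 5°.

Each apparent-dip line lies in the plane. As unit vectors (x east, y north, z up), v₁ plunges 68°→155° and v₂ plunges 68°→205°.
The plane normal is n = v₁ × v₂ ∝ (0.000, -0.294, 0.107).
True dip = arccos(n_z / |n|) = arccos(0.3438) = 69.9°.
Dip direction = atan2(0.000, -0.294) = 180° (azimuth of n's horizontal projection).

true dip 70°, dip direction 180°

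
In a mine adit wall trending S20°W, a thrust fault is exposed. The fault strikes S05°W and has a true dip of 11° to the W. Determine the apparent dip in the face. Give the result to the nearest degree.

3°

Angle between strike (S05°W) and section (S20°W): β = 15°.
tan α = tan 11° × sin 15° = 0.1944 × 0.2588 = 0.0503
apparent dip = arctan 0.0503 = 2.88°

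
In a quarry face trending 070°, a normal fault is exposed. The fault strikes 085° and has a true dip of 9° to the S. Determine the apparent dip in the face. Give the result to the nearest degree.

2°

The section lies 15° from the strike.
tan α = tan 9° × sin 15° = 0.1584 × 0.2588 = 0.0410
α = arctan(0.0410) = 2.35°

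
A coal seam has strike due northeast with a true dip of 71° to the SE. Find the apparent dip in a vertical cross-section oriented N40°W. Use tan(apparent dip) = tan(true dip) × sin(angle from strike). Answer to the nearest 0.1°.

70.9°

The section lies 85° from the strike.
tan(apparent dip) = tan 71° · sin 85° = 2.8932
apparent dip = arctan 2.8932 = 70.93°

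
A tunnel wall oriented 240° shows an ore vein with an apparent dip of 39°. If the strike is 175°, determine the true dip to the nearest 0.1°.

β = acute angle between strike 175° and section 240° = 65°.
tan δ = tan α / sin β = tan 39° / sin 65° = 0.8098 / 0.9063 = 0.8935
δ = arctan(0.8935) = 41.78°

41.8°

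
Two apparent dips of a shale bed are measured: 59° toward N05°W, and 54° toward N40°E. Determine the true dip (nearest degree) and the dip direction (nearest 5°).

true dip 59°, dip direction 005°

Represent each trace as a vector plunging at its apparent dip toward its trend (east-north-up frame): v₁ = (-0.045, 0.513, -0.857), v₂ = (0.378, 0.450, -0.809).
Cross product v₁ × v₂ gives the pole to the plane: n ∝ (0.029, 0.360, 0.214).
True dip = arccos(n_z / |n|) = arccos(0.5097) = 59.4°.
Dip direction = azimuth of (n_x, n_y) = atan2(0.029, 0.360) = 5°.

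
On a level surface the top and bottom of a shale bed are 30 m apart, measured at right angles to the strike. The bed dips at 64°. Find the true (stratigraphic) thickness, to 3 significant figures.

27.0 m

True thickness t = w · sin(dip) = 30 × sin 64°
t = 30 × 0.8988 = 26.964 m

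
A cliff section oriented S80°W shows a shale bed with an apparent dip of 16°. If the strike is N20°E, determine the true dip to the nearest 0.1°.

18.3°

β = acute angle between strike N20°E and section S80°W = 60°.
tan(true dip) = tan 16° / sin 60° = 0.3311
δ = arctan(0.3311) = 18.32°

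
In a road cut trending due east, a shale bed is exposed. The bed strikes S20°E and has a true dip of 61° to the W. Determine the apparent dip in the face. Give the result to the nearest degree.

59°

The strike is S20°E and the section trends due east; the acute angle between them is β = 70°.
tan(apparent dip) = tan 61° · sin 70° = 1.6953
α = arctan(1.6953) = 59.46°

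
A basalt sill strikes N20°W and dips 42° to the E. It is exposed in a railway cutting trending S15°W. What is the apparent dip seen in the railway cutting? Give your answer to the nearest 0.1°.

The strike is N20°W and the section trends S15°W; the acute angle between them is β = 35°.
tan α = tan 42° × sin 35° = 0.9004 × 0.5736 = 0.5165
apparent dip = arctan 0.5165 = 27.31°

27.3°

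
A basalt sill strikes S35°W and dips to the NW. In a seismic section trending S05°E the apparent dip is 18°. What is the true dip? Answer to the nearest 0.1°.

β = acute angle between strike S35°W and section S05°E = 40°.
tan δ = tan α / sin β = tan 18° / sin 40° = 0.3249 / 0.6428 = 0.5055
true dip = arctan 0.5055 = 26.82°

26.8°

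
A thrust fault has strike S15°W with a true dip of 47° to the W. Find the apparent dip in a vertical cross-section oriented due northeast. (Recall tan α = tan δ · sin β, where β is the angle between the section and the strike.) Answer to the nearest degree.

The section lies 30° from the strike.
tan(apparent dip) = tan 47° · sin 30° = 0.5362
α = arctan(0.5362) = 28.20°

28°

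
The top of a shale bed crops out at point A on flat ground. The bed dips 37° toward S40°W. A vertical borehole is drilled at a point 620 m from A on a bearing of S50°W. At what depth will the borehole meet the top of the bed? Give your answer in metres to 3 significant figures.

The hole lies 10° from the dip direction, so the down-dip offset is 620 × cos 10° = 610.58 m.
Depth = down-dip offset × tan(dip) = 610.58 × tan 37° = 610.58 × 0.7536
Depth = 460.11 m

460 m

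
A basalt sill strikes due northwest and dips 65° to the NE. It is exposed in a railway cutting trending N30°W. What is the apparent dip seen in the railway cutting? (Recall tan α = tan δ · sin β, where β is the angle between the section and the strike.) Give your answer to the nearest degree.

29°

The strike is due northwest and the section trends N30°W; the acute angle between them is β = 15°.
tan α = tan 65° × sin 15° = 2.1445 × 0.2588 = 0.5550
α = arctan(0.5550) = 29.03°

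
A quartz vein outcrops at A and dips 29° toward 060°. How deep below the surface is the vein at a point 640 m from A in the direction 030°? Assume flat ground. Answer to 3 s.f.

The hole lies 30° from the dip direction, so the down-dip offset is 640 × cos 30° = 554.26 m.
Depth = down-dip offset × tan(dip) = 554.26 × tan 29° = 554.26 × 0.5543
Depth = 307.23 m

307 m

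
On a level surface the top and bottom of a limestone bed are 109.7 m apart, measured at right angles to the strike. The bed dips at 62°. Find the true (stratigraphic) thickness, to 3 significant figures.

96.9 m

True thickness t = w · sin(dip) = 109.7 × sin 62°
t = 109.7 × 0.8829 = 96.859 m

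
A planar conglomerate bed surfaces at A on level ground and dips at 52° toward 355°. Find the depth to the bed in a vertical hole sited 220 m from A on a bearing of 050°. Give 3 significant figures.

162 m

The hole lies 55° from the dip direction, so the down-dip offset is 220 × cos 55° = 126.19 m.
Depth = down-dip offset × tan(dip) = 126.19 × tan 52° = 126.19 × 1.2799
Depth = 161.51 m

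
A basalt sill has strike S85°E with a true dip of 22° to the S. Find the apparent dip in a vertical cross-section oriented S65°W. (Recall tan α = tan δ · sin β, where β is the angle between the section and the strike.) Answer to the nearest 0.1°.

Angle between strike (S85°E) and section (S65°W): β = 30°.
tan α = tan 22° × sin 30° = 0.4040 × 0.5000 = 0.2020
apparent dip = arctan 0.2020 = 11.42°

11.4°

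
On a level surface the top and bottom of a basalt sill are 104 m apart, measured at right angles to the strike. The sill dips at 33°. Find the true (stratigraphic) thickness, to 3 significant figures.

56.6 m

True thickness t = w · sin(dip) = 104 × sin 33°
t = 104 × 0.5446 = 56.642 m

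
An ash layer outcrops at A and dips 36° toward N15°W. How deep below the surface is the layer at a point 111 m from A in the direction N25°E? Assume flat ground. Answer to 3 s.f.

The hole lies 40° from the dip direction, so the down-dip offset is 111 × cos 40° = 85.03 m.
Depth = down-dip offset × tan(dip) = 85.03 × tan 36° = 85.03 × 0.7265
Depth = 61.78 m

61.8 m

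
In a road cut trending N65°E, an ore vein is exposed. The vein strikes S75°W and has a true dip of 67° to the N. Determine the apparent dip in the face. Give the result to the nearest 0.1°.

The strike is S75°W and the section trends N65°E; the acute angle between them is β = 10°.
tan(apparent dip) = tan 67° · sin 10° = 0.4091
apparent dip = arctan 0.4091 = 22.25°

22.2°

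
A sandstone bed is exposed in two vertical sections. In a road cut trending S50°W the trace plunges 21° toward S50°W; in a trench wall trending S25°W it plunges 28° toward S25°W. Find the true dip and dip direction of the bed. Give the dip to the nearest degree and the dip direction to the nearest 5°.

true dip 30°, dip direction 180°

Represent each trace as a vector plunging at its apparent dip toward its trend (east-north-up frame): v₁ = (-0.715, -0.600, -0.358), v₂ = (-0.373, -0.800, -0.469).
n = v₁ × v₂ = (-0.005, -0.202, 0.348) (taken with n_z > 0).
Dip δ = arctan(|n_h|/n_z) = arctan(0.202/0.348) = 30.1°.
The horizontal component of n points toward azimuth atan2(n_x, n_y) = 181°, the dip direction.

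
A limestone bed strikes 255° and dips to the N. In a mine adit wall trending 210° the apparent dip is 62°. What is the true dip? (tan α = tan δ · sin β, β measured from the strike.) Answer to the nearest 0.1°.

69.4°

The section is 45° from the strike.
tan(true dip) = tan 62° / sin 45° = 2.6597
δ = arctan(2.6597) = 69.39°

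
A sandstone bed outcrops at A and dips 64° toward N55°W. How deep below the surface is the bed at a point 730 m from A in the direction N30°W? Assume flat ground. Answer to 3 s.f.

1360 m

The hole lies 25° from the dip direction, so the down-dip offset is 730 × cos 25° = 661.60 m.
Depth = down-dip offset × tan(dip) = 661.60 × tan 64° = 661.60 × 2.0503
Depth = 1356.49 m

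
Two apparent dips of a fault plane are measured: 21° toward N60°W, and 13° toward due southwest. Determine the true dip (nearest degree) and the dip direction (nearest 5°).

true dip 22°, dip direction 280°

The two traces are lines in the plane: v₁ = (sin 300°·cos 21°, cos 300°·cos 21°, −sin 21°), v₂ = (sin 225°·cos 13°, cos 225°·cos 13°, −sin 13°).
The plane normal is n = v₁ × v₂ ∝ (-0.352, 0.065, 0.879).
Dip δ = arctan(|n_h|/n_z) = arctan(0.358/0.879) = 22.2°.
The horizontal component of n points toward azimuth atan2(n_x, n_y) = 280°, the dip direction.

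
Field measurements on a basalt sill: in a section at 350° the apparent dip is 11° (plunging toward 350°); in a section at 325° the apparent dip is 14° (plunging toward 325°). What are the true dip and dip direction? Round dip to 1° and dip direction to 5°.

true dip 15°, dip direction 310°

The two traces are lines in the plane: v₁ = (sin 350°·cos 11°, cos 350°·cos 11°, −sin 11°), v₂ = (sin 325°·cos 14°, cos 325°·cos 14°, −sin 14°).
n = v₁ × v₂ = (-0.082, 0.065, 0.403) (taken with n_z > 0).
True dip = arccos(n_z / |n|) = arccos(0.9678) = 14.6°.
Dip direction = atan2(-0.082, 0.065) = 308° (azimuth of n's horizontal projection).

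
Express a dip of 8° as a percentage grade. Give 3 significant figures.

14.1%

grade % = 100 × tan 8° = 100 × 0.1405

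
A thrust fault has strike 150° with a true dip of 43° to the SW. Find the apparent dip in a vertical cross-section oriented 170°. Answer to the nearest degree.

The strike is 150° and the section trends 170°; the acute angle between them is β = 20°.
tan(apparent dip) = tan 43° · sin 20° = 0.3189
α = arctan(0.3189) = 17.69°

18°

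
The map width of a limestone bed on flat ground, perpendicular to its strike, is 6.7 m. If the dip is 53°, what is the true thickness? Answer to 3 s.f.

5.35 m

True thickness t = w · sin(dip) = 6.7 × sin 53°
t = 6.7 × 0.7986 = 5.351 m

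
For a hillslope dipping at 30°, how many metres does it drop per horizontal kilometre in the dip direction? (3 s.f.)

577 m

drop per km = 1000 × tan 30° = 1000 × 0.5774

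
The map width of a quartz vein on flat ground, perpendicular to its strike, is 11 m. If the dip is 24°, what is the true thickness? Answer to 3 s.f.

4.47 m

True thickness t = w · sin(dip) = 11 × sin 24°
t = 11 × 0.4067 = 4.474 m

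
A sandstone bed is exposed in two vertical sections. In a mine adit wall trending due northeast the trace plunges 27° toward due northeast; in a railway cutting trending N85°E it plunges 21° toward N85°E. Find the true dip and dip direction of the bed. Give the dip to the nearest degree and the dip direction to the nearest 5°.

true dip 27°, dip direction 045°

Each apparent-dip line lies in the plane. As unit vectors (x east, y north, z up), v₁ plunges 27°→due northeast and v₂ plunges 21°→N85°E.
Cross product v₁ × v₂ gives the pole to the plane: n ∝ (0.189, 0.196, 0.535).
Dip δ = arctan(|n_h|/n_z) = arctan(0.272/0.535) = 27.0°.
The horizontal component of n points toward azimuth atan2(n_x, n_y) = 44°, the dip direction.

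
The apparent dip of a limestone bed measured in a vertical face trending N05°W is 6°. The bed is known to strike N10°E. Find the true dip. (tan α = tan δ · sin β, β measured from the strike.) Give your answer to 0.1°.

β = acute angle between strike N10°E and section N05°W = 15°.
tan(true dip) = tan 6° / sin 15° = 0.4061
true dip = arctan 0.4061 = 22.10°

22.1°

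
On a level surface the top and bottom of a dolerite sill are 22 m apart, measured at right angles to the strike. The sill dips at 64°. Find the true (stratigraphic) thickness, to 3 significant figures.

True thickness t = w · sin(dip) = 22 × sin 64°
t = 22 × 0.8988 = 19.773 m

19.8 m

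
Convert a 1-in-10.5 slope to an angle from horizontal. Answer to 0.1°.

tan θ = 1/10.5 = 0.0952
θ = arctan(0.0952) = 5.44°

5.4°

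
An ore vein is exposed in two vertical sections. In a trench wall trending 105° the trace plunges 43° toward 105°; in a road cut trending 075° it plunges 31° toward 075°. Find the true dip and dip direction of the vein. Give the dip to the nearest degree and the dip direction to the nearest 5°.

true dip 46°, dip direction 130°

Represent each trace as a vector plunging at its apparent dip toward its trend (east-north-up frame): v₁ = (0.706, -0.189, -0.682), v₂ = (0.828, 0.222, -0.515).
n = v₁ × v₂ = (0.249, -0.201, 0.313) (taken with n_z > 0).
Dip δ = arctan(|n_h|/n_z) = arctan(0.320/0.313) = 45.6°.
Dip direction = azimuth of (n_x, n_y) = atan2(0.249, -0.201) = 129°.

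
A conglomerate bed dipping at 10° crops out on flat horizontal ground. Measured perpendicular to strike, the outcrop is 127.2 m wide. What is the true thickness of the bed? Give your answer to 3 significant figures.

22.1 m

True thickness t = w · sin(dip) = 127.2 × sin 10°
t = 127.2 × 0.1736 = 22.088 m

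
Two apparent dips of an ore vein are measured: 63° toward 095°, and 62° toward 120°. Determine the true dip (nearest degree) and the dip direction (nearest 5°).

Each apparent-dip line lies in the plane. As unit vectors (x east, y north, z up), v₁ plunges 63°→095° and v₂ plunges 62°→120°.
n = v₁ × v₂ = (0.174, -0.037, 0.090) (taken with n_z > 0).
True dip = arccos(n_z / |n|) = arccos(0.4513) = 63.2°.
Dip direction = atan2(0.174, -0.037) = 102° (azimuth of n's horizontal projection).

true dip 63°, dip direction 100°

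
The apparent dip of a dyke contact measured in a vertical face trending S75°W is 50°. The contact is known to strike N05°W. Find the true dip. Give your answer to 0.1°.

β = acute angle between strike N05°W and section S75°W = 80°.
tan(true dip) = tan 50° / sin 80° = 1.2101
true dip = arctan 1.2101 = 50.43°

50.4°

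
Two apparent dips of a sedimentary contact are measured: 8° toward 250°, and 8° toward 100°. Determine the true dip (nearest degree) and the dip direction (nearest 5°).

Each apparent-dip line lies in the plane. As unit vectors (x east, y north, z up), v₁ plunges 8°→250° and v₂ plunges 8°→100°.
n = v₁ × v₂ = (0.023, -0.265, 0.490) (taken with n_z > 0).
Dip δ = arctan(|n_h|/n_z) = arctan(0.266/0.490) = 28.5°.
The horizontal component of n points toward azimuth atan2(n_x, n_y) = 175°, the dip direction.

true dip 29°, dip direction 175°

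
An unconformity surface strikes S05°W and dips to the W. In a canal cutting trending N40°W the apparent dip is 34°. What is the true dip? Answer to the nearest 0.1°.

43.6°

The section is 45° from the strike.
tan(true dip) = tan 34° / sin 45° = 0.9539
true dip = arctan 0.9539 = 43.65°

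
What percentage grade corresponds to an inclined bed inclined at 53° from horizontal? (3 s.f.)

133%

grade % = 100 × tan 53° = 100 × 1.3270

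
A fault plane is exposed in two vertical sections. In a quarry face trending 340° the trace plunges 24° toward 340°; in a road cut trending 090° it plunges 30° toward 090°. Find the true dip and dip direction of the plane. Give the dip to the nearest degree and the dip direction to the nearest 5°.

Each apparent-dip line lies in the plane. As unit vectors (x east, y north, z up), v₁ plunges 24°→340° and v₂ plunges 30°→090°.
Cross product v₁ × v₂ gives the pole to the plane: n ∝ (0.429, 0.508, 0.743).
tan δ = √(n_x²+n_y²)/n_z = 0.665/0.743, so δ = 41.8°.
The horizontal component of n points toward azimuth atan2(n_x, n_y) = 40°, the dip direction.

true dip 42°, dip direction 040°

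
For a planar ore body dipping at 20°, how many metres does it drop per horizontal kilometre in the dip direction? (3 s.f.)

drop per km = 1000 × tan 20° = 1000 × 0.3640

364 m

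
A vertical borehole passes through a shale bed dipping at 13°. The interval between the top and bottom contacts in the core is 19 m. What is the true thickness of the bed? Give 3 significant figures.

True thickness t = h · cos(dip) = 19 × cos 13°
t = 19 × 0.9744 = 18.513 m

18.5 m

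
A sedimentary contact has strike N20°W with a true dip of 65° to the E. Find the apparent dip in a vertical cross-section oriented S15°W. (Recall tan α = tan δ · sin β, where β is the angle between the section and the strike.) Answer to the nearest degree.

51°

Angle between strike (N20°W) and section (S15°W): β = 35°.
tan α = tan 65° × sin 35° = 2.1445 × 0.5736 = 1.2300
α = arctan(1.2300) = 50.89°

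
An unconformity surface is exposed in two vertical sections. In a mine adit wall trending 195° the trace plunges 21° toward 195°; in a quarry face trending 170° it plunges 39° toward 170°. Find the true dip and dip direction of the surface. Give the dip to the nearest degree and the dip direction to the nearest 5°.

Each apparent-dip line lies in the plane. As unit vectors (x east, y north, z up), v₁ plunges 21°→195° and v₂ plunges 39°→170°.
The plane normal is n = v₁ × v₂ ∝ (0.293, -0.200, 0.307).
Dip δ = arctan(|n_h|/n_z) = arctan(0.355/0.307) = 49.2°.
The horizontal component of n points toward azimuth atan2(n_x, n_y) = 124°, the dip direction.

true dip 49°, dip direction 125°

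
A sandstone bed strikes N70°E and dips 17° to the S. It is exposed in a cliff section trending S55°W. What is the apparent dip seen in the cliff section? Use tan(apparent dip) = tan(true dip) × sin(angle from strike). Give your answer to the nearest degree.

The section lies 15° from the strike.
tan α = tan 17° × sin 15° = 0.3057 × 0.2588 = 0.0791
α = arctan(0.0791) = 4.52°

5°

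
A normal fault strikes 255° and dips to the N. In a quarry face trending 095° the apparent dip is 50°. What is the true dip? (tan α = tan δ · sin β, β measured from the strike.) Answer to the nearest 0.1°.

74.0°

β = acute angle between strike 255° and section 095° = 20°.
tan δ = tan α / sin β = tan 50° / sin 20° = 1.1918 / 0.3420 = 3.4845
true dip = arctan 3.4845 = 73.99°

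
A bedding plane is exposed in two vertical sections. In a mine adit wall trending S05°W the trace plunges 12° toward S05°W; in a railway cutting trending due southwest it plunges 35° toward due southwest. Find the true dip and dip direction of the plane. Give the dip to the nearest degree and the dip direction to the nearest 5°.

true dip 41°, dip direction 260°

Each apparent-dip line lies in the plane. As unit vectors (x east, y north, z up), v₁ plunges 12°→S05°W and v₂ plunges 35°→due southwest.
The plane normal is n = v₁ × v₂ ∝ (-0.438, -0.072, 0.515).
True dip = arccos(n_z / |n|) = arccos(0.7572) = 40.8°.
Dip direction = azimuth of (n_x, n_y) = atan2(-0.438, -0.072) = 261°.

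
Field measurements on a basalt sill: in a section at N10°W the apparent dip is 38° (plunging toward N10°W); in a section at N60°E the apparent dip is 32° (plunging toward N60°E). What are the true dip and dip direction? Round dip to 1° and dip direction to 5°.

Represent each trace as a vector plunging at its apparent dip toward its trend (east-north-up frame): v₁ = (-0.137, 0.776, -0.616), v₂ = (0.734, 0.424, -0.530).
Cross product v₁ × v₂ gives the pole to the plane: n ∝ (0.150, 0.525, 0.628).
True dip = arccos(n_z / |n|) = arccos(0.7548) = 41.0°.
Dip direction = azimuth of (n_x, n_y) = atan2(0.150, 0.525) = 16°.

true dip 41°, dip direction 015°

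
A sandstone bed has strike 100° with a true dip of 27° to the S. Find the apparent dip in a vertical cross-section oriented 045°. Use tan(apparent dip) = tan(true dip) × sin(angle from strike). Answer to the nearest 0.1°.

22.7°

Angle between strike (100°) and section (045°): β = 55°.
tan α = tan 27° × sin 55° = 0.5095 × 0.8192 = 0.4174
α = arctan(0.4174) = 22.65°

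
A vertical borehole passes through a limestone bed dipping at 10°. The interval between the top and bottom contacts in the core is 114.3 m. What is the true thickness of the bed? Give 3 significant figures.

True thickness t = h · cos(dip) = 114.3 × cos 10°
t = 114.3 × 0.9848 = 112.564 m

113 m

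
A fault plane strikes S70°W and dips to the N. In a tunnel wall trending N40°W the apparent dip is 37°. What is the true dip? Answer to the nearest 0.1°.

The section is 70° from the strike.
tan δ = tan α / sin β = tan 37° / sin 70° = 0.7536 / 0.9397 = 0.8019
true dip = arctan 0.8019 = 38.73°

38.7°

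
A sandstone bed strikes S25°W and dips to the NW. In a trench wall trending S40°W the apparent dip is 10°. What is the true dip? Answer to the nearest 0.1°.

The section is 15° from the strike.
tan δ = tan α / sin β = tan 10° / sin 15° = 0.1763 / 0.2588 = 0.6813
true dip = arctan 0.6813 = 34.27°

34.3°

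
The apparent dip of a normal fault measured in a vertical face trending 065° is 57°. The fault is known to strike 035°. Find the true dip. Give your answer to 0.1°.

72.0°

The section is 30° from the strike.
tan δ = tan α / sin β = tan 57° / sin 30° = 1.5399 / 0.5000 = 3.0797
δ = arctan(3.0797) = 72.01°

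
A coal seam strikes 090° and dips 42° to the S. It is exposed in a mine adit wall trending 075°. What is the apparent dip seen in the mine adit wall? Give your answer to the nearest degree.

Angle between strike (090°) and section (075°): β = 15°.
tan(apparent dip) = tan 42° · sin 15° = 0.2330
α = arctan(0.2330) = 13.12°

13°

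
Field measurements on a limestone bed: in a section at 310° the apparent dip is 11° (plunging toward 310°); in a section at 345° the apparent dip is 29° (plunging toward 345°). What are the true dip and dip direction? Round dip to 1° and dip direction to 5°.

true dip 36°, dip direction 025°

The two traces are lines in the plane: v₁ = (sin 310°·cos 11°, cos 310°·cos 11°, −sin 11°), v₂ = (sin 345°·cos 29°, cos 345°·cos 29°, −sin 29°).
n = v₁ × v₂ = (0.145, 0.321, 0.492) (taken with n_z > 0).
tan δ = √(n_x²+n_y²)/n_z = 0.352/0.492, so δ = 35.6°.
Dip direction = atan2(0.145, 0.321) = 24° (azimuth of n's horizontal projection).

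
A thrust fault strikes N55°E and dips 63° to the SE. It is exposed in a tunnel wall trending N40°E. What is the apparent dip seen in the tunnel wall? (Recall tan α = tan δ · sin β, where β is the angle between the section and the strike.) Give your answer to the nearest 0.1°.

26.9°

The strike is N55°E and the section trends N40°E; the acute angle between them is β = 15°.
tan(apparent dip) = tan 63° · sin 15° = 0.5080
α = arctan(0.5080) = 26.93°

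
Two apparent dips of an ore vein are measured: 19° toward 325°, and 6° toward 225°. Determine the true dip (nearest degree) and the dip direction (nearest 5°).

The two traces are lines in the plane: v₁ = (sin 325°·cos 19°, cos 325°·cos 19°, −sin 19°), v₂ = (sin 225°·cos 6°, cos 225°·cos 6°, −sin 6°).
Cross product v₁ × v₂ gives the pole to the plane: n ∝ (-0.310, 0.172, 0.926).
tan δ = √(n_x²+n_y²)/n_z = 0.355/0.926, so δ = 21.0°.
Dip direction = atan2(-0.310, 0.172) = 299° (azimuth of n's horizontal projection).

true dip 21°, dip direction 300°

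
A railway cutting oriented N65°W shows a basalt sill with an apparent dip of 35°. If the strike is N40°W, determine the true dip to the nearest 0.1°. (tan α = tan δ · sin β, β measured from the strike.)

58.9°

β = acute angle between strike N40°W and section N65°W = 25°.
tan(true dip) = tan 35° / sin 25° = 1.6568
δ = arctan(1.6568) = 58.89°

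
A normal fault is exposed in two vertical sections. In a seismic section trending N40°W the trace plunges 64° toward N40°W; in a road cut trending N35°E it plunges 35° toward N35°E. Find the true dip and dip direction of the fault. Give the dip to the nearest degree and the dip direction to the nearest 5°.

The two traces are lines in the plane: v₁ = (sin 320°·cos 64°, cos 320°·cos 64°, −sin 64°), v₂ = (sin 35°·cos 35°, cos 35°·cos 35°, −sin 35°).
The plane normal is n = v₁ × v₂ ∝ (-0.410, 0.584, 0.347).
tan δ = √(n_x²+n_y²)/n_z = 0.714/0.347, so δ = 64.1°.
Dip direction = azimuth of (n_x, n_y) = atan2(-0.410, 0.584) = 325°.

true dip 64°, dip direction 325°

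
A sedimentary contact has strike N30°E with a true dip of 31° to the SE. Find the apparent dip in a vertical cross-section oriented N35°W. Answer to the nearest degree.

29°

Angle between strike (N30°E) and section (N35°W): β = 65°.
tan(apparent dip) = tan 31° · sin 65° = 0.5446
apparent dip = arctan 0.5446 = 28.57°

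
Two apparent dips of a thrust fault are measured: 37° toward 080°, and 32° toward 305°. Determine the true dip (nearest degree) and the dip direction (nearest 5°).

true dip 61°, dip direction 015°

Represent each trace as a vector plunging at its apparent dip toward its trend (east-north-up frame): v₁ = (0.787, 0.139, -0.602), v₂ = (-0.695, 0.486, -0.530).
The plane normal is n = v₁ × v₂ ∝ (0.219, 0.835, 0.479).
tan δ = √(n_x²+n_y²)/n_z = 0.863/0.479, so δ = 61.0°.
Dip direction = azimuth of (n_x, n_y) = atan2(0.219, 0.835) = 15°.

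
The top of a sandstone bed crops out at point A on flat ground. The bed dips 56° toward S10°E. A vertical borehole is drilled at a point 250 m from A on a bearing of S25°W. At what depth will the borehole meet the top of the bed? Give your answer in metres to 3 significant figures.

The hole lies 35° from the dip direction, so the down-dip offset is 250 × cos 35° = 204.79 m.
Depth = down-dip offset × tan(dip) = 204.79 × tan 56° = 204.79 × 1.4826
Depth = 303.61 m

304 m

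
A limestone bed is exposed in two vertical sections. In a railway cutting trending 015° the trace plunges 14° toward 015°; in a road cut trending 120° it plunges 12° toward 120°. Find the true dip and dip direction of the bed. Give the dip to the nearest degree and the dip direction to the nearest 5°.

Each apparent-dip line lies in the plane. As unit vectors (x east, y north, z up), v₁ plunges 14°→015° and v₂ plunges 12°→120°.
n = v₁ × v₂ = (0.313, 0.153, 0.917) (taken with n_z > 0).
tan δ = √(n_x²+n_y²)/n_z = 0.348/0.917, so δ = 20.8°.
Dip direction = atan2(0.313, 0.153) = 64° (azimuth of n's horizontal projection).

true dip 21°, dip direction 065°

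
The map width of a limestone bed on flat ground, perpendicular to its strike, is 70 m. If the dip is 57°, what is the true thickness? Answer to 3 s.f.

True thickness t = w · sin(dip) = 70 × sin 57°
t = 70 × 0.8387 = 58.707 m

58.7 m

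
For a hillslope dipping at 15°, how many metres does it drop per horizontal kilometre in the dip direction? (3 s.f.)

drop per km = 1000 × tan 15° = 1000 × 0.2679

268 m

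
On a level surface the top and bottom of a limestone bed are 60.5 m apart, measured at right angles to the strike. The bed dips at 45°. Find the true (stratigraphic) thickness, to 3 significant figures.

42.8 m

True thickness t = w · sin(dip) = 60.5 × sin 45°
t = 60.5 × 0.7071 = 42.780 m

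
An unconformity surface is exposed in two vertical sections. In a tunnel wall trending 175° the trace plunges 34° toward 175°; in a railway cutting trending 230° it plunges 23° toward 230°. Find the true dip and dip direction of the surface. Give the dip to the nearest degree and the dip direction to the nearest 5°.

Represent each trace as a vector plunging at its apparent dip toward its trend (east-north-up frame): v₁ = (0.072, -0.826, -0.559), v₂ = (-0.705, -0.592, -0.391).
n = v₁ × v₂ = (0.008, -0.423, 0.625) (taken with n_z > 0).
True dip = arccos(n_z / |n|) = arccos(0.8284) = 34.1°.
Dip direction = atan2(0.008, -0.423) = 179° (azimuth of n's horizontal projection).

true dip 34°, dip direction 180°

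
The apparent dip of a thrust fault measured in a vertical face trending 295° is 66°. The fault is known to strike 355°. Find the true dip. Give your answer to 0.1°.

68.9°

β = acute angle between strike 355° and section 295° = 60°.
tan δ = tan α / sin β = tan 66° / sin 60° = 2.2460 / 0.8660 = 2.5935
true dip = arctan 2.5935 = 68.91°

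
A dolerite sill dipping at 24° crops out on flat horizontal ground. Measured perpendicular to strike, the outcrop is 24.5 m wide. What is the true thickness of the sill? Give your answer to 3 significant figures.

True thickness t = w · sin(dip) = 24.5 × sin 24°
t = 24.5 × 0.4067 = 9.965 m

9.97 m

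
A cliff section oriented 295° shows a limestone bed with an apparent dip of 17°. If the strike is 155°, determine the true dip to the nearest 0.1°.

25.4°

β = acute angle between strike 155° and section 295° = 40°.
tan δ = tan α / sin β = tan 17° / sin 40° = 0.3057 / 0.6428 = 0.4756
δ = arctan(0.4756) = 25.44°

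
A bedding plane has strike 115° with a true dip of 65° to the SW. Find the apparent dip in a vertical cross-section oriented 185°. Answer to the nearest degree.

64°

The section lies 70° from the strike.
tan(apparent dip) = tan 65° · sin 70° = 2.0152
α = arctan(2.0152) = 63.61°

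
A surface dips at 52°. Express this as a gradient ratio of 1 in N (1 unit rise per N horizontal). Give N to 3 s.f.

1 : N means tan θ = 1/N, so N = 1/tan 52° = 1/1.2799

1 in 0.781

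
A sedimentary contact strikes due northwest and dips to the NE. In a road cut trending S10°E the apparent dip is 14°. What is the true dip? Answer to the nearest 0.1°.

23.5°

The section is 35° from the strike.
tan δ = tan α / sin β = tan 14° / sin 35° = 0.2493 / 0.5736 = 0.4347
δ = arctan(0.4347) = 23.49°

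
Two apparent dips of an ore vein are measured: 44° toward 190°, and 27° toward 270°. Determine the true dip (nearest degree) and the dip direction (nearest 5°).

Represent each trace as a vector plunging at its apparent dip toward its trend (east-north-up frame): v₁ = (-0.125, -0.708, -0.695), v₂ = (-0.891, -0.000, -0.454).
The plane normal is n = v₁ × v₂ ∝ (-0.322, -0.562, 0.631).
True dip = arccos(n_z / |n|) = arccos(0.6979) = 45.7°.
The horizontal component of n points toward azimuth atan2(n_x, n_y) = 210°, the dip direction.

true dip 46°, dip direction 210°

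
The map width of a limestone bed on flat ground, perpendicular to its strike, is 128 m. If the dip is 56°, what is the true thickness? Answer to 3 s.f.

106 m

True thickness t = w · sin(dip) = 128 × sin 56°
t = 128 × 0.8290 = 106.117 m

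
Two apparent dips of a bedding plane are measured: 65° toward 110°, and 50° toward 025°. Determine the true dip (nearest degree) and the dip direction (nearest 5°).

true dip 67°, dip direction 085°

The two traces are lines in the plane: v₁ = (sin 110°·cos 65°, cos 110°·cos 65°, −sin 65°), v₂ = (sin 25°·cos 50°, cos 25°·cos 50°, −sin 50°).
The plane normal is n = v₁ × v₂ ∝ (0.639, 0.058, 0.271).
Dip δ = arctan(|n_h|/n_z) = arctan(0.641/0.271) = 67.1°.
Dip direction = atan2(0.639, 0.058) = 85° (azimuth of n's horizontal projection).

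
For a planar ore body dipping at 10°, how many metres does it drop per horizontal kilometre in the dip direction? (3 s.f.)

drop per km = 1000 × tan 10° = 1000 × 0.1763

176 m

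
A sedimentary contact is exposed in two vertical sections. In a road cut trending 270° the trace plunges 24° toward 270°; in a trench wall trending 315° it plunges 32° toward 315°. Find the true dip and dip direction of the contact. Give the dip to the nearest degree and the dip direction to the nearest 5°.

true dip 32°, dip direction 315°

Represent each trace as a vector plunging at its apparent dip toward its trend (east-north-up frame): v₁ = (-0.914, -0.000, -0.407), v₂ = (-0.600, 0.600, -0.530).
Cross product v₁ × v₂ gives the pole to the plane: n ∝ (-0.244, 0.240, 0.548).
Dip δ = arctan(|n_h|/n_z) = arctan(0.342/0.548) = 32.0°.
The horizontal component of n points toward azimuth atan2(n_x, n_y) = 315°, the dip direction.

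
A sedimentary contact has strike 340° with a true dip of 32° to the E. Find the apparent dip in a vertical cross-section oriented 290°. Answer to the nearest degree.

Angle between strike (340°) and section (290°): β = 50°.
tan α = tan 32° × sin 50° = 0.6249 × 0.7660 = 0.4787
apparent dip = arctan 0.4787 = 25.58°

26°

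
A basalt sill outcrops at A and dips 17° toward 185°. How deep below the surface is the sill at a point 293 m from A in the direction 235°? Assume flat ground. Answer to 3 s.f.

The hole lies 50° from the dip direction, so the down-dip offset is 293 × cos 50° = 188.34 m.
Depth = down-dip offset × tan(dip) = 188.34 × tan 17° = 188.34 × 0.3057
Depth = 57.58 m

57.6 m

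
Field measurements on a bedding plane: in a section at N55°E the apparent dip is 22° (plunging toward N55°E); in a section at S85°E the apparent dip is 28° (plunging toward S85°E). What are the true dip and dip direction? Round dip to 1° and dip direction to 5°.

true dip 28°, dip direction 095°

The two traces are lines in the plane: v₁ = (sin 55°·cos 22°, cos 55°·cos 22°, −sin 22°), v₂ = (sin 95°·cos 28°, cos 95°·cos 28°, −sin 28°).
Cross product v₁ × v₂ gives the pole to the plane: n ∝ (0.278, -0.027, 0.526).
tan δ = √(n_x²+n_y²)/n_z = 0.280/0.526, so δ = 28.0°.
The horizontal component of n points toward azimuth atan2(n_x, n_y) = 96°, the dip direction.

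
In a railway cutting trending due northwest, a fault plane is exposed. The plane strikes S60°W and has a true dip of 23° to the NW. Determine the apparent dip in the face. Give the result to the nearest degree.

22°

Angle between strike (S60°W) and section (due northwest): β = 75°.
tan(apparent dip) = tan 23° · sin 75° = 0.4100
α = arctan(0.4100) = 22.29°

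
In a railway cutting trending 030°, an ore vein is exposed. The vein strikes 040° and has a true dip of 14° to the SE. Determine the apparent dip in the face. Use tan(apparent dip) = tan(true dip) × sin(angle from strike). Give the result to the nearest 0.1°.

Angle between strike (040°) and section (030°): β = 10°.
tan α = tan 14° × sin 10° = 0.2493 × 0.1736 = 0.0433
apparent dip = arctan 0.0433 = 2.48°

2.5°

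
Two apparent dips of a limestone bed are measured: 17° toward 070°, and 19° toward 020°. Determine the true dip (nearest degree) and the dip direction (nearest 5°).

true dip 20°, dip direction 040°

Represent each trace as a vector plunging at its apparent dip toward its trend (east-north-up frame): v₁ = (0.899, 0.327, -0.292), v₂ = (0.323, 0.888, -0.326).
The plane normal is n = v₁ × v₂ ∝ (0.153, 0.198, 0.693).
tan δ = √(n_x²+n_y²)/n_z = 0.250/0.693, so δ = 19.9°.
Dip direction = azimuth of (n_x, n_y) = atan2(0.153, 0.198) = 38°.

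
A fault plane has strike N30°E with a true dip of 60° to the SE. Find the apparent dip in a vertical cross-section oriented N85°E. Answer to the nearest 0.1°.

Angle between strike (N30°E) and section (N85°E): β = 55°.
tan(apparent dip) = tan 60° · sin 55° = 1.4188
apparent dip = arctan 1.4188 = 54.82°

54.8°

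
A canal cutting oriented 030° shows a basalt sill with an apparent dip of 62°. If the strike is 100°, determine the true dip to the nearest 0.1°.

The section is 70° from the strike.
tan δ = tan α / sin β = tan 62° / sin 70° = 1.8807 / 0.9397 = 2.0014
true dip = arctan 2.0014 = 63.45°

63.5°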